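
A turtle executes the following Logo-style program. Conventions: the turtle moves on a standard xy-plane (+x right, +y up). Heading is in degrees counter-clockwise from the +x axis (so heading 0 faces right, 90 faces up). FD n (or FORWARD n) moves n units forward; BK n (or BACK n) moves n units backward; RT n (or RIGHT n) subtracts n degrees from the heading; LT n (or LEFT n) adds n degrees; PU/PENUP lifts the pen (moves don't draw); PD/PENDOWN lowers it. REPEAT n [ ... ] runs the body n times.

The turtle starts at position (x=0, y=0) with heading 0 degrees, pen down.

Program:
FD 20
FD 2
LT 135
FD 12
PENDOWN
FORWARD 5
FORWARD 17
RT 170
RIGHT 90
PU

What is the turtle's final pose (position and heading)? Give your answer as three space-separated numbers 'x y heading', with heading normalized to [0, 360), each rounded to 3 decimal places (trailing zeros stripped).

Executing turtle program step by step:
Start: pos=(0,0), heading=0, pen down
FD 20: (0,0) -> (20,0) [heading=0, draw]
FD 2: (20,0) -> (22,0) [heading=0, draw]
LT 135: heading 0 -> 135
FD 12: (22,0) -> (13.515,8.485) [heading=135, draw]
PD: pen down
FD 5: (13.515,8.485) -> (9.979,12.021) [heading=135, draw]
FD 17: (9.979,12.021) -> (-2.042,24.042) [heading=135, draw]
RT 170: heading 135 -> 325
RT 90: heading 325 -> 235
PU: pen up
Final: pos=(-2.042,24.042), heading=235, 5 segment(s) drawn

Answer: -2.042 24.042 235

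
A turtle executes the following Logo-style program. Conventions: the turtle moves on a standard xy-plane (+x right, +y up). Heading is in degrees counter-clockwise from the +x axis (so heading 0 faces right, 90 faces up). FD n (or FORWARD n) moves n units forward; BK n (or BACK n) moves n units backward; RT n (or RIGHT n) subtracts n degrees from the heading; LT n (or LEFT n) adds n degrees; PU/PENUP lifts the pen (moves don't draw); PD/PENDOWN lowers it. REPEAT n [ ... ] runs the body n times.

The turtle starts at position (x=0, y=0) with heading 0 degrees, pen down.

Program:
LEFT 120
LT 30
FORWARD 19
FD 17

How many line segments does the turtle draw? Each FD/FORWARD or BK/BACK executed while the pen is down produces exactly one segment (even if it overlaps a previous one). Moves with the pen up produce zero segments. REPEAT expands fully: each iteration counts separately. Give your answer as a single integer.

Answer: 2

Derivation:
Executing turtle program step by step:
Start: pos=(0,0), heading=0, pen down
LT 120: heading 0 -> 120
LT 30: heading 120 -> 150
FD 19: (0,0) -> (-16.454,9.5) [heading=150, draw]
FD 17: (-16.454,9.5) -> (-31.177,18) [heading=150, draw]
Final: pos=(-31.177,18), heading=150, 2 segment(s) drawn
Segments drawn: 2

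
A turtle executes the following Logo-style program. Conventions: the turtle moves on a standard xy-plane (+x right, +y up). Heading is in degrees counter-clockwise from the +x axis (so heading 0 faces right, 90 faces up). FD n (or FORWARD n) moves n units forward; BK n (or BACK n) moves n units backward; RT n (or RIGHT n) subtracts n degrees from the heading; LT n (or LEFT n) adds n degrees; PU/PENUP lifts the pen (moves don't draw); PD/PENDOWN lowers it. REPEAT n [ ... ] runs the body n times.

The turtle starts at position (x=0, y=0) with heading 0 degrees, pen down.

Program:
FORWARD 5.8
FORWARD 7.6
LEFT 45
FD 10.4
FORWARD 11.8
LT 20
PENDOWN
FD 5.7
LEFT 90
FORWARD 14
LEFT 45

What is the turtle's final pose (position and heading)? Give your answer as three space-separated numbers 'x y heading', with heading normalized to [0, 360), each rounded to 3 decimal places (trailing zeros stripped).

Executing turtle program step by step:
Start: pos=(0,0), heading=0, pen down
FD 5.8: (0,0) -> (5.8,0) [heading=0, draw]
FD 7.6: (5.8,0) -> (13.4,0) [heading=0, draw]
LT 45: heading 0 -> 45
FD 10.4: (13.4,0) -> (20.754,7.354) [heading=45, draw]
FD 11.8: (20.754,7.354) -> (29.098,15.698) [heading=45, draw]
LT 20: heading 45 -> 65
PD: pen down
FD 5.7: (29.098,15.698) -> (31.507,20.864) [heading=65, draw]
LT 90: heading 65 -> 155
FD 14: (31.507,20.864) -> (18.818,26.78) [heading=155, draw]
LT 45: heading 155 -> 200
Final: pos=(18.818,26.78), heading=200, 6 segment(s) drawn

Answer: 18.818 26.78 200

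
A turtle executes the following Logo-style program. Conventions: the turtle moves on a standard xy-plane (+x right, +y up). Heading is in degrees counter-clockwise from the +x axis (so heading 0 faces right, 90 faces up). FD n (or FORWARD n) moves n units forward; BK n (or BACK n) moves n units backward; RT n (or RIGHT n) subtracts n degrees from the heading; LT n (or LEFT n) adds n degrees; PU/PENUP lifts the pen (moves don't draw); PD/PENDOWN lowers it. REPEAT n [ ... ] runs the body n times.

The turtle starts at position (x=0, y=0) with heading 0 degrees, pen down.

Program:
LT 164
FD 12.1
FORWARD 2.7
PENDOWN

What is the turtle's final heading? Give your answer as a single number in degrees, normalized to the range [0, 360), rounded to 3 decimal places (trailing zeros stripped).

Answer: 164

Derivation:
Executing turtle program step by step:
Start: pos=(0,0), heading=0, pen down
LT 164: heading 0 -> 164
FD 12.1: (0,0) -> (-11.631,3.335) [heading=164, draw]
FD 2.7: (-11.631,3.335) -> (-14.227,4.079) [heading=164, draw]
PD: pen down
Final: pos=(-14.227,4.079), heading=164, 2 segment(s) drawn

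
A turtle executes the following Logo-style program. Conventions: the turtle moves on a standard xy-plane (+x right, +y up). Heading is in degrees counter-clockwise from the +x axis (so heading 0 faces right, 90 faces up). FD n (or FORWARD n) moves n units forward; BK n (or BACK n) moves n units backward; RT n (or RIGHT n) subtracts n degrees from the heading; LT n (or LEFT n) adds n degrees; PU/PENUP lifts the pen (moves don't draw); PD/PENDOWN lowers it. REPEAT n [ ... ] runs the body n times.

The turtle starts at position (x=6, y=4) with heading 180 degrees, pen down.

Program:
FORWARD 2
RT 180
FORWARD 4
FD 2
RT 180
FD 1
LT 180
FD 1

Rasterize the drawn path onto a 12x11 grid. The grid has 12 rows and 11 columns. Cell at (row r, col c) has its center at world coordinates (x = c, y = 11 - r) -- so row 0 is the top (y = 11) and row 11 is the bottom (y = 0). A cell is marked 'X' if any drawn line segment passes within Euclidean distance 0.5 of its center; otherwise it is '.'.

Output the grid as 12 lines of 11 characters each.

Segment 0: (6,4) -> (4,4)
Segment 1: (4,4) -> (8,4)
Segment 2: (8,4) -> (10,4)
Segment 3: (10,4) -> (9,4)
Segment 4: (9,4) -> (10,4)

Answer: ...........
...........
...........
...........
...........
...........
...........
....XXXXXXX
...........
...........
...........
...........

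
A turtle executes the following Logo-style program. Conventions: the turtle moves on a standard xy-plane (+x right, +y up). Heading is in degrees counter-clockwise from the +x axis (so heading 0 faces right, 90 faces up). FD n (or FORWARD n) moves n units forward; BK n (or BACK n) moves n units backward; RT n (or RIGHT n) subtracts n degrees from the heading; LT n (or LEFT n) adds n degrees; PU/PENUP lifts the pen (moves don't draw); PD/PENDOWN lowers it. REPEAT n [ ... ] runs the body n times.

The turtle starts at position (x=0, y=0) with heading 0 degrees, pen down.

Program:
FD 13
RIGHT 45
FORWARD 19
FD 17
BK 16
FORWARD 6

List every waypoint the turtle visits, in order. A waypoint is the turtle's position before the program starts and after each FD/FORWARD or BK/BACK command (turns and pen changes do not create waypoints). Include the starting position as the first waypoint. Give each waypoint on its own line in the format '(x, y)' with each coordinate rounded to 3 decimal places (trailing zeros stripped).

Executing turtle program step by step:
Start: pos=(0,0), heading=0, pen down
FD 13: (0,0) -> (13,0) [heading=0, draw]
RT 45: heading 0 -> 315
FD 19: (13,0) -> (26.435,-13.435) [heading=315, draw]
FD 17: (26.435,-13.435) -> (38.456,-25.456) [heading=315, draw]
BK 16: (38.456,-25.456) -> (27.142,-14.142) [heading=315, draw]
FD 6: (27.142,-14.142) -> (31.385,-18.385) [heading=315, draw]
Final: pos=(31.385,-18.385), heading=315, 5 segment(s) drawn
Waypoints (6 total):
(0, 0)
(13, 0)
(26.435, -13.435)
(38.456, -25.456)
(27.142, -14.142)
(31.385, -18.385)

Answer: (0, 0)
(13, 0)
(26.435, -13.435)
(38.456, -25.456)
(27.142, -14.142)
(31.385, -18.385)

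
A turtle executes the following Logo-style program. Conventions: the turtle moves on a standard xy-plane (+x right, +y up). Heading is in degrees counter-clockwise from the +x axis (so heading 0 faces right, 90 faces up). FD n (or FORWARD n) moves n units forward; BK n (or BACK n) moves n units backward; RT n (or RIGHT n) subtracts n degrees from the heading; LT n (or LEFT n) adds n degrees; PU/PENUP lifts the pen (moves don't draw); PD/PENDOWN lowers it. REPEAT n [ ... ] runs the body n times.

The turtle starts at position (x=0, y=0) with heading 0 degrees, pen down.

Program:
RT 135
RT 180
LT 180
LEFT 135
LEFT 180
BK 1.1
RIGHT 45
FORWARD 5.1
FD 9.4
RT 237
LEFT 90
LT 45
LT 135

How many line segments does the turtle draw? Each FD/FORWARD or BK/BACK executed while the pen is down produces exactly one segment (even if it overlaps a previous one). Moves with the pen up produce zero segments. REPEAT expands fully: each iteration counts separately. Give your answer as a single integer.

Executing turtle program step by step:
Start: pos=(0,0), heading=0, pen down
RT 135: heading 0 -> 225
RT 180: heading 225 -> 45
LT 180: heading 45 -> 225
LT 135: heading 225 -> 0
LT 180: heading 0 -> 180
BK 1.1: (0,0) -> (1.1,0) [heading=180, draw]
RT 45: heading 180 -> 135
FD 5.1: (1.1,0) -> (-2.506,3.606) [heading=135, draw]
FD 9.4: (-2.506,3.606) -> (-9.153,10.253) [heading=135, draw]
RT 237: heading 135 -> 258
LT 90: heading 258 -> 348
LT 45: heading 348 -> 33
LT 135: heading 33 -> 168
Final: pos=(-9.153,10.253), heading=168, 3 segment(s) drawn
Segments drawn: 3

Answer: 3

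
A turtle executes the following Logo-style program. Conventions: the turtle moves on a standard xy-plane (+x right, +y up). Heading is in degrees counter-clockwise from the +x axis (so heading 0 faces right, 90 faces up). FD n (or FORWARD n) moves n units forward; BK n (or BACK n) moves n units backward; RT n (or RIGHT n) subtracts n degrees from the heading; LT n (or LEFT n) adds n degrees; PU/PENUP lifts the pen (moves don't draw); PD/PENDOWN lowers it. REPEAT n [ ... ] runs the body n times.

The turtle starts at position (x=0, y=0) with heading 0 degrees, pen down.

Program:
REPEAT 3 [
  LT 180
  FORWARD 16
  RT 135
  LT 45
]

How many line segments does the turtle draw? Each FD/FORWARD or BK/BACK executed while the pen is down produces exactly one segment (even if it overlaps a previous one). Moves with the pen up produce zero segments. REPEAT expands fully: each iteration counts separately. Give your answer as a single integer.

Answer: 3

Derivation:
Executing turtle program step by step:
Start: pos=(0,0), heading=0, pen down
REPEAT 3 [
  -- iteration 1/3 --
  LT 180: heading 0 -> 180
  FD 16: (0,0) -> (-16,0) [heading=180, draw]
  RT 135: heading 180 -> 45
  LT 45: heading 45 -> 90
  -- iteration 2/3 --
  LT 180: heading 90 -> 270
  FD 16: (-16,0) -> (-16,-16) [heading=270, draw]
  RT 135: heading 270 -> 135
  LT 45: heading 135 -> 180
  -- iteration 3/3 --
  LT 180: heading 180 -> 0
  FD 16: (-16,-16) -> (0,-16) [heading=0, draw]
  RT 135: heading 0 -> 225
  LT 45: heading 225 -> 270
]
Final: pos=(0,-16), heading=270, 3 segment(s) drawn
Segments drawn: 3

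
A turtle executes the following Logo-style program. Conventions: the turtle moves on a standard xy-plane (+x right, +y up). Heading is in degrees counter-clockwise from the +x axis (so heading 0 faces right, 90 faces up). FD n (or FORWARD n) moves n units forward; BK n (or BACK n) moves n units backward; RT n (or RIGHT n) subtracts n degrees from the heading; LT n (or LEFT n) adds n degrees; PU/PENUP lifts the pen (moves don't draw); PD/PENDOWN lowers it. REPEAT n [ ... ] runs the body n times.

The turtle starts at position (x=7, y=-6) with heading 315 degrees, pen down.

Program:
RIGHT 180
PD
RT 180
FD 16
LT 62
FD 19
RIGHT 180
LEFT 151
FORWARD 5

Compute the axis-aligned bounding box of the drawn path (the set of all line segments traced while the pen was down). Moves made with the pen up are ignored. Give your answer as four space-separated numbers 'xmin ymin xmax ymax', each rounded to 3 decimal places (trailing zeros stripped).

Executing turtle program step by step:
Start: pos=(7,-6), heading=315, pen down
RT 180: heading 315 -> 135
PD: pen down
RT 180: heading 135 -> 315
FD 16: (7,-6) -> (18.314,-17.314) [heading=315, draw]
LT 62: heading 315 -> 17
FD 19: (18.314,-17.314) -> (36.483,-11.759) [heading=17, draw]
RT 180: heading 17 -> 197
LT 151: heading 197 -> 348
FD 5: (36.483,-11.759) -> (41.374,-12.798) [heading=348, draw]
Final: pos=(41.374,-12.798), heading=348, 3 segment(s) drawn

Segment endpoints: x in {7, 18.314, 36.483, 41.374}, y in {-17.314, -12.798, -11.759, -6}
xmin=7, ymin=-17.314, xmax=41.374, ymax=-6

Answer: 7 -17.314 41.374 -6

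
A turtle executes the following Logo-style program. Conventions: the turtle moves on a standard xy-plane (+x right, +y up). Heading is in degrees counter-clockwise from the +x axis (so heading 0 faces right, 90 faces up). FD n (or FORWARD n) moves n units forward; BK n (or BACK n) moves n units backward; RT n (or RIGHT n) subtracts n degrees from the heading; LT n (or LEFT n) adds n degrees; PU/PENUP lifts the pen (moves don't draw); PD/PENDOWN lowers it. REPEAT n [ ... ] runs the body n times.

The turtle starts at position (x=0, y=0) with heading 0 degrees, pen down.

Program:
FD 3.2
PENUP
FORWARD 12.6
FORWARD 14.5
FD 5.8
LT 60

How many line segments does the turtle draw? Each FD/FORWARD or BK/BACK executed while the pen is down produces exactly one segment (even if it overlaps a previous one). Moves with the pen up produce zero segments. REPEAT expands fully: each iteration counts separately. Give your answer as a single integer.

Executing turtle program step by step:
Start: pos=(0,0), heading=0, pen down
FD 3.2: (0,0) -> (3.2,0) [heading=0, draw]
PU: pen up
FD 12.6: (3.2,0) -> (15.8,0) [heading=0, move]
FD 14.5: (15.8,0) -> (30.3,0) [heading=0, move]
FD 5.8: (30.3,0) -> (36.1,0) [heading=0, move]
LT 60: heading 0 -> 60
Final: pos=(36.1,0), heading=60, 1 segment(s) drawn
Segments drawn: 1

Answer: 1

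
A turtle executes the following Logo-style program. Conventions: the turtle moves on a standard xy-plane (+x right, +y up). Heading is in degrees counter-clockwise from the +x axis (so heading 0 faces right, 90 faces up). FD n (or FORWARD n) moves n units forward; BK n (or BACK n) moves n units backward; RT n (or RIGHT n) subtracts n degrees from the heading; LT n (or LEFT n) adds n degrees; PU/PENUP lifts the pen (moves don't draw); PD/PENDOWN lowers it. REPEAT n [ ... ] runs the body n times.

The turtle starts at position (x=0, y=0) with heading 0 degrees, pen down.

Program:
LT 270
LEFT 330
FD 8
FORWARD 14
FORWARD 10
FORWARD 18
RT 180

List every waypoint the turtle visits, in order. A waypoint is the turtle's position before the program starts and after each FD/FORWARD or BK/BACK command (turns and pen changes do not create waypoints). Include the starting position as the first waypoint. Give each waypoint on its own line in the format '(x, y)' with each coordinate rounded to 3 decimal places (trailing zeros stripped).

Executing turtle program step by step:
Start: pos=(0,0), heading=0, pen down
LT 270: heading 0 -> 270
LT 330: heading 270 -> 240
FD 8: (0,0) -> (-4,-6.928) [heading=240, draw]
FD 14: (-4,-6.928) -> (-11,-19.053) [heading=240, draw]
FD 10: (-11,-19.053) -> (-16,-27.713) [heading=240, draw]
FD 18: (-16,-27.713) -> (-25,-43.301) [heading=240, draw]
RT 180: heading 240 -> 60
Final: pos=(-25,-43.301), heading=60, 4 segment(s) drawn
Waypoints (5 total):
(0, 0)
(-4, -6.928)
(-11, -19.053)
(-16, -27.713)
(-25, -43.301)

Answer: (0, 0)
(-4, -6.928)
(-11, -19.053)
(-16, -27.713)
(-25, -43.301)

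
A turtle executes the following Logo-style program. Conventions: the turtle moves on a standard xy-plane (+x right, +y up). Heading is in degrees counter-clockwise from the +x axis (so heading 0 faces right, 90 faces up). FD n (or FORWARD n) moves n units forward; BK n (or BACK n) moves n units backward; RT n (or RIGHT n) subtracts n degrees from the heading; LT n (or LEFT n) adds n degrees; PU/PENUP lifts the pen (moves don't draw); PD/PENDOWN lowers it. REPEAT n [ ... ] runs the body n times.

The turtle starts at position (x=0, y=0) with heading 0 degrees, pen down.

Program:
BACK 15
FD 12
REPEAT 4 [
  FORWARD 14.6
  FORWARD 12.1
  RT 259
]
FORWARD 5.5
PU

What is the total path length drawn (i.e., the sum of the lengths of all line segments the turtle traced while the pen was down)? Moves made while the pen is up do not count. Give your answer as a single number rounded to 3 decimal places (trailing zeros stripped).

Executing turtle program step by step:
Start: pos=(0,0), heading=0, pen down
BK 15: (0,0) -> (-15,0) [heading=0, draw]
FD 12: (-15,0) -> (-3,0) [heading=0, draw]
REPEAT 4 [
  -- iteration 1/4 --
  FD 14.6: (-3,0) -> (11.6,0) [heading=0, draw]
  FD 12.1: (11.6,0) -> (23.7,0) [heading=0, draw]
  RT 259: heading 0 -> 101
  -- iteration 2/4 --
  FD 14.6: (23.7,0) -> (20.914,14.332) [heading=101, draw]
  FD 12.1: (20.914,14.332) -> (18.605,26.209) [heading=101, draw]
  RT 259: heading 101 -> 202
  -- iteration 3/4 --
  FD 14.6: (18.605,26.209) -> (5.069,20.74) [heading=202, draw]
  FD 12.1: (5.069,20.74) -> (-6.15,16.207) [heading=202, draw]
  RT 259: heading 202 -> 303
  -- iteration 4/4 --
  FD 14.6: (-6.15,16.207) -> (1.801,3.963) [heading=303, draw]
  FD 12.1: (1.801,3.963) -> (8.391,-6.185) [heading=303, draw]
  RT 259: heading 303 -> 44
]
FD 5.5: (8.391,-6.185) -> (12.348,-2.364) [heading=44, draw]
PU: pen up
Final: pos=(12.348,-2.364), heading=44, 11 segment(s) drawn

Segment lengths:
  seg 1: (0,0) -> (-15,0), length = 15
  seg 2: (-15,0) -> (-3,0), length = 12
  seg 3: (-3,0) -> (11.6,0), length = 14.6
  seg 4: (11.6,0) -> (23.7,0), length = 12.1
  seg 5: (23.7,0) -> (20.914,14.332), length = 14.6
  seg 6: (20.914,14.332) -> (18.605,26.209), length = 12.1
  seg 7: (18.605,26.209) -> (5.069,20.74), length = 14.6
  seg 8: (5.069,20.74) -> (-6.15,16.207), length = 12.1
  seg 9: (-6.15,16.207) -> (1.801,3.963), length = 14.6
  seg 10: (1.801,3.963) -> (8.391,-6.185), length = 12.1
  seg 11: (8.391,-6.185) -> (12.348,-2.364), length = 5.5
Total = 139.3

Answer: 139.3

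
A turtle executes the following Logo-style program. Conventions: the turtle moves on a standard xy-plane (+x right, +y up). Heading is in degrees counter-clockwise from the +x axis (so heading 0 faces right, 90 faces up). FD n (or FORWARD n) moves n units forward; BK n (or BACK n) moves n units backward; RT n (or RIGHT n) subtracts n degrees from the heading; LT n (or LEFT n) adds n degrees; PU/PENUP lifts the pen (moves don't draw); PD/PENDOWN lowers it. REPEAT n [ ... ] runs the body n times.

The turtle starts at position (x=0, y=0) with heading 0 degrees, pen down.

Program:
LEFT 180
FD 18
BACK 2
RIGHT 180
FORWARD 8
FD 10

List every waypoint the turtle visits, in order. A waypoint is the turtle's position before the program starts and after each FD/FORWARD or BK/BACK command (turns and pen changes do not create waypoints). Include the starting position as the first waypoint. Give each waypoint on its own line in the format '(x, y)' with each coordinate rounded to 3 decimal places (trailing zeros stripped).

Executing turtle program step by step:
Start: pos=(0,0), heading=0, pen down
LT 180: heading 0 -> 180
FD 18: (0,0) -> (-18,0) [heading=180, draw]
BK 2: (-18,0) -> (-16,0) [heading=180, draw]
RT 180: heading 180 -> 0
FD 8: (-16,0) -> (-8,0) [heading=0, draw]
FD 10: (-8,0) -> (2,0) [heading=0, draw]
Final: pos=(2,0), heading=0, 4 segment(s) drawn
Waypoints (5 total):
(0, 0)
(-18, 0)
(-16, 0)
(-8, 0)
(2, 0)

Answer: (0, 0)
(-18, 0)
(-16, 0)
(-8, 0)
(2, 0)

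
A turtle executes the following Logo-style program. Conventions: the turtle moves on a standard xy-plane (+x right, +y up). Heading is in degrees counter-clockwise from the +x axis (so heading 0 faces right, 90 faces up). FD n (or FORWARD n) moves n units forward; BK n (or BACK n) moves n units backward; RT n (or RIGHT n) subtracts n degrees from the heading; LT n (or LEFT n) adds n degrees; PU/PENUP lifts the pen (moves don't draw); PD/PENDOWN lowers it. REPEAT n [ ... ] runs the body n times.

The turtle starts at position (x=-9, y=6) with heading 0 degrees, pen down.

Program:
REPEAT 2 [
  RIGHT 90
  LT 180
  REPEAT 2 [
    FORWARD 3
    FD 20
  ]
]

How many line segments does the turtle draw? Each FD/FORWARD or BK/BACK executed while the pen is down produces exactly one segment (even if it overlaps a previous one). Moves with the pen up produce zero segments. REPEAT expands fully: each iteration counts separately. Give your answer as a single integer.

Answer: 8

Derivation:
Executing turtle program step by step:
Start: pos=(-9,6), heading=0, pen down
REPEAT 2 [
  -- iteration 1/2 --
  RT 90: heading 0 -> 270
  LT 180: heading 270 -> 90
  REPEAT 2 [
    -- iteration 1/2 --
    FD 3: (-9,6) -> (-9,9) [heading=90, draw]
    FD 20: (-9,9) -> (-9,29) [heading=90, draw]
    -- iteration 2/2 --
    FD 3: (-9,29) -> (-9,32) [heading=90, draw]
    FD 20: (-9,32) -> (-9,52) [heading=90, draw]
  ]
  -- iteration 2/2 --
  RT 90: heading 90 -> 0
  LT 180: heading 0 -> 180
  REPEAT 2 [
    -- iteration 1/2 --
    FD 3: (-9,52) -> (-12,52) [heading=180, draw]
    FD 20: (-12,52) -> (-32,52) [heading=180, draw]
    -- iteration 2/2 --
    FD 3: (-32,52) -> (-35,52) [heading=180, draw]
    FD 20: (-35,52) -> (-55,52) [heading=180, draw]
  ]
]
Final: pos=(-55,52), heading=180, 8 segment(s) drawn
Segments drawn: 8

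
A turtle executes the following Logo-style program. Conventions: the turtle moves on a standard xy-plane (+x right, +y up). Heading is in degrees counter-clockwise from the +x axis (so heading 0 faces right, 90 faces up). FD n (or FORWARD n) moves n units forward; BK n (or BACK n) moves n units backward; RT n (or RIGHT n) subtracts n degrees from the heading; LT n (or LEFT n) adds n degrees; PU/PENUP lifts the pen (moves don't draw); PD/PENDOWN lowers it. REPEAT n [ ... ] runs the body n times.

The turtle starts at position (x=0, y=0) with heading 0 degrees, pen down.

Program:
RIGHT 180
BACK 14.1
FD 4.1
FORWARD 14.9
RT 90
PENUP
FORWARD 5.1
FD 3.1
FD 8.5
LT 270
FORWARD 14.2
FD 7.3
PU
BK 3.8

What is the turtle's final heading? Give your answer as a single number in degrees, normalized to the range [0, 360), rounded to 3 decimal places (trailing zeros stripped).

Answer: 0

Derivation:
Executing turtle program step by step:
Start: pos=(0,0), heading=0, pen down
RT 180: heading 0 -> 180
BK 14.1: (0,0) -> (14.1,0) [heading=180, draw]
FD 4.1: (14.1,0) -> (10,0) [heading=180, draw]
FD 14.9: (10,0) -> (-4.9,0) [heading=180, draw]
RT 90: heading 180 -> 90
PU: pen up
FD 5.1: (-4.9,0) -> (-4.9,5.1) [heading=90, move]
FD 3.1: (-4.9,5.1) -> (-4.9,8.2) [heading=90, move]
FD 8.5: (-4.9,8.2) -> (-4.9,16.7) [heading=90, move]
LT 270: heading 90 -> 0
FD 14.2: (-4.9,16.7) -> (9.3,16.7) [heading=0, move]
FD 7.3: (9.3,16.7) -> (16.6,16.7) [heading=0, move]
PU: pen up
BK 3.8: (16.6,16.7) -> (12.8,16.7) [heading=0, move]
Final: pos=(12.8,16.7), heading=0, 3 segment(s) drawn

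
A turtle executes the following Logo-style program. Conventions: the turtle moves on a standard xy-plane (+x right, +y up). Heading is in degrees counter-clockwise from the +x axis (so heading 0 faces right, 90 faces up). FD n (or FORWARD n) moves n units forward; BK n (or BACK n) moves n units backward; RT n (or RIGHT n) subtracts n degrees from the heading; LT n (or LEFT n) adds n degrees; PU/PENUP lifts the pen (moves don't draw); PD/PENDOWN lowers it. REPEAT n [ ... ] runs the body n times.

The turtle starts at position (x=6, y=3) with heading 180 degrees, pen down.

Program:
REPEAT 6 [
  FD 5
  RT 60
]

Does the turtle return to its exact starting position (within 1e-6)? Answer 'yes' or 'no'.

Answer: yes

Derivation:
Executing turtle program step by step:
Start: pos=(6,3), heading=180, pen down
REPEAT 6 [
  -- iteration 1/6 --
  FD 5: (6,3) -> (1,3) [heading=180, draw]
  RT 60: heading 180 -> 120
  -- iteration 2/6 --
  FD 5: (1,3) -> (-1.5,7.33) [heading=120, draw]
  RT 60: heading 120 -> 60
  -- iteration 3/6 --
  FD 5: (-1.5,7.33) -> (1,11.66) [heading=60, draw]
  RT 60: heading 60 -> 0
  -- iteration 4/6 --
  FD 5: (1,11.66) -> (6,11.66) [heading=0, draw]
  RT 60: heading 0 -> 300
  -- iteration 5/6 --
  FD 5: (6,11.66) -> (8.5,7.33) [heading=300, draw]
  RT 60: heading 300 -> 240
  -- iteration 6/6 --
  FD 5: (8.5,7.33) -> (6,3) [heading=240, draw]
  RT 60: heading 240 -> 180
]
Final: pos=(6,3), heading=180, 6 segment(s) drawn

Start position: (6, 3)
Final position: (6, 3)
Distance = 0; < 1e-6 -> CLOSED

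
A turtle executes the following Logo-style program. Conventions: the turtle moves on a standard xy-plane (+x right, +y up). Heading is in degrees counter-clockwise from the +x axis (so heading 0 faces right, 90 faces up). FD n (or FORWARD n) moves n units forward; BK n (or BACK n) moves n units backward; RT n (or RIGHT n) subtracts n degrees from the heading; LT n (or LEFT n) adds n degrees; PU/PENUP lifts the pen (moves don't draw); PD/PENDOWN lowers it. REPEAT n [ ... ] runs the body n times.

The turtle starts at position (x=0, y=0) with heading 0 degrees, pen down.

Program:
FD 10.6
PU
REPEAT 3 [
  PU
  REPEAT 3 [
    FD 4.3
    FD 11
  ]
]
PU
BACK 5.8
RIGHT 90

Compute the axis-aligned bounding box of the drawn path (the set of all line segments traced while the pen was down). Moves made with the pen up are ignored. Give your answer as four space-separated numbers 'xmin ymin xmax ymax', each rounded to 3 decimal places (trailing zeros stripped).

Executing turtle program step by step:
Start: pos=(0,0), heading=0, pen down
FD 10.6: (0,0) -> (10.6,0) [heading=0, draw]
PU: pen up
REPEAT 3 [
  -- iteration 1/3 --
  PU: pen up
  REPEAT 3 [
    -- iteration 1/3 --
    FD 4.3: (10.6,0) -> (14.9,0) [heading=0, move]
    FD 11: (14.9,0) -> (25.9,0) [heading=0, move]
    -- iteration 2/3 --
    FD 4.3: (25.9,0) -> (30.2,0) [heading=0, move]
    FD 11: (30.2,0) -> (41.2,0) [heading=0, move]
    -- iteration 3/3 --
    FD 4.3: (41.2,0) -> (45.5,0) [heading=0, move]
    FD 11: (45.5,0) -> (56.5,0) [heading=0, move]
  ]
  -- iteration 2/3 --
  PU: pen up
  REPEAT 3 [
    -- iteration 1/3 --
    FD 4.3: (56.5,0) -> (60.8,0) [heading=0, move]
    FD 11: (60.8,0) -> (71.8,0) [heading=0, move]
    -- iteration 2/3 --
    FD 4.3: (71.8,0) -> (76.1,0) [heading=0, move]
    FD 11: (76.1,0) -> (87.1,0) [heading=0, move]
    -- iteration 3/3 --
    FD 4.3: (87.1,0) -> (91.4,0) [heading=0, move]
    FD 11: (91.4,0) -> (102.4,0) [heading=0, move]
  ]
  -- iteration 3/3 --
  PU: pen up
  REPEAT 3 [
    -- iteration 1/3 --
    FD 4.3: (102.4,0) -> (106.7,0) [heading=0, move]
    FD 11: (106.7,0) -> (117.7,0) [heading=0, move]
    -- iteration 2/3 --
    FD 4.3: (117.7,0) -> (122,0) [heading=0, move]
    FD 11: (122,0) -> (133,0) [heading=0, move]
    -- iteration 3/3 --
    FD 4.3: (133,0) -> (137.3,0) [heading=0, move]
    FD 11: (137.3,0) -> (148.3,0) [heading=0, move]
  ]
]
PU: pen up
BK 5.8: (148.3,0) -> (142.5,0) [heading=0, move]
RT 90: heading 0 -> 270
Final: pos=(142.5,0), heading=270, 1 segment(s) drawn

Segment endpoints: x in {0, 10.6}, y in {0}
xmin=0, ymin=0, xmax=10.6, ymax=0

Answer: 0 0 10.6 0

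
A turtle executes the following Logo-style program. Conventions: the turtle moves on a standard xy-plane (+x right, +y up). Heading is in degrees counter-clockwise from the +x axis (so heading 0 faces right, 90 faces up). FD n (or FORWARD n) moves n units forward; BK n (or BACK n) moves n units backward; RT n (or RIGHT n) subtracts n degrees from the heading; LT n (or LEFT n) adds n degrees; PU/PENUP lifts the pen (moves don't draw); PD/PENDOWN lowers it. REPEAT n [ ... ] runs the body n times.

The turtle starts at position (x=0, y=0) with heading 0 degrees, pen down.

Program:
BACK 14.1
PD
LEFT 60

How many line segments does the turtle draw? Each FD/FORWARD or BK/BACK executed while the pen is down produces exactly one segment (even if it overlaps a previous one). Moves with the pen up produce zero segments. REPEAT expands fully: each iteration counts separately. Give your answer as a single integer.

Answer: 1

Derivation:
Executing turtle program step by step:
Start: pos=(0,0), heading=0, pen down
BK 14.1: (0,0) -> (-14.1,0) [heading=0, draw]
PD: pen down
LT 60: heading 0 -> 60
Final: pos=(-14.1,0), heading=60, 1 segment(s) drawn
Segments drawn: 1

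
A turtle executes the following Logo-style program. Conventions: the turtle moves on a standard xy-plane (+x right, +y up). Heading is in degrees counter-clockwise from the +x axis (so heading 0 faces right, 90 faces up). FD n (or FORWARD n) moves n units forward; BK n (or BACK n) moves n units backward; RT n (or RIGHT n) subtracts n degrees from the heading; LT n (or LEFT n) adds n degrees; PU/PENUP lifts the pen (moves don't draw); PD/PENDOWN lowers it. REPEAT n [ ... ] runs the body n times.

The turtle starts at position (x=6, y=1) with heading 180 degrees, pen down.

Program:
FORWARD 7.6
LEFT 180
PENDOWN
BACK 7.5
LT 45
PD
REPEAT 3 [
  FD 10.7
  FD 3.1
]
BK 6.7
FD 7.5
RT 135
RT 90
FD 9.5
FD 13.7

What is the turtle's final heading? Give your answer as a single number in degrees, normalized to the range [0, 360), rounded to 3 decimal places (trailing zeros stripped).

Executing turtle program step by step:
Start: pos=(6,1), heading=180, pen down
FD 7.6: (6,1) -> (-1.6,1) [heading=180, draw]
LT 180: heading 180 -> 0
PD: pen down
BK 7.5: (-1.6,1) -> (-9.1,1) [heading=0, draw]
LT 45: heading 0 -> 45
PD: pen down
REPEAT 3 [
  -- iteration 1/3 --
  FD 10.7: (-9.1,1) -> (-1.534,8.566) [heading=45, draw]
  FD 3.1: (-1.534,8.566) -> (0.658,10.758) [heading=45, draw]
  -- iteration 2/3 --
  FD 10.7: (0.658,10.758) -> (8.224,18.324) [heading=45, draw]
  FD 3.1: (8.224,18.324) -> (10.416,20.516) [heading=45, draw]
  -- iteration 3/3 --
  FD 10.7: (10.416,20.516) -> (17.982,28.082) [heading=45, draw]
  FD 3.1: (17.982,28.082) -> (20.174,30.274) [heading=45, draw]
]
BK 6.7: (20.174,30.274) -> (15.437,25.537) [heading=45, draw]
FD 7.5: (15.437,25.537) -> (20.74,30.84) [heading=45, draw]
RT 135: heading 45 -> 270
RT 90: heading 270 -> 180
FD 9.5: (20.74,30.84) -> (11.24,30.84) [heading=180, draw]
FD 13.7: (11.24,30.84) -> (-2.46,30.84) [heading=180, draw]
Final: pos=(-2.46,30.84), heading=180, 12 segment(s) drawn

Answer: 180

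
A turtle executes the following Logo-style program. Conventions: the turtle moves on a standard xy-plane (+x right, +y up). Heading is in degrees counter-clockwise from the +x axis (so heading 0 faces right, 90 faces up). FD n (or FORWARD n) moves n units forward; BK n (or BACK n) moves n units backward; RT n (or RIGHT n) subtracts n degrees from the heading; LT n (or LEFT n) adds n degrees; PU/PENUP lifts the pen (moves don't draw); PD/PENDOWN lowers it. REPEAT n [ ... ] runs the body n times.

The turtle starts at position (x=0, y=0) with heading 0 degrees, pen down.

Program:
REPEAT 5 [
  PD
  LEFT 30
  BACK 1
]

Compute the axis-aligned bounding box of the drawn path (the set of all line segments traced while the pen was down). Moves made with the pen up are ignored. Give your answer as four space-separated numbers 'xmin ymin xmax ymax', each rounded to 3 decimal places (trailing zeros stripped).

Executing turtle program step by step:
Start: pos=(0,0), heading=0, pen down
REPEAT 5 [
  -- iteration 1/5 --
  PD: pen down
  LT 30: heading 0 -> 30
  BK 1: (0,0) -> (-0.866,-0.5) [heading=30, draw]
  -- iteration 2/5 --
  PD: pen down
  LT 30: heading 30 -> 60
  BK 1: (-0.866,-0.5) -> (-1.366,-1.366) [heading=60, draw]
  -- iteration 3/5 --
  PD: pen down
  LT 30: heading 60 -> 90
  BK 1: (-1.366,-1.366) -> (-1.366,-2.366) [heading=90, draw]
  -- iteration 4/5 --
  PD: pen down
  LT 30: heading 90 -> 120
  BK 1: (-1.366,-2.366) -> (-0.866,-3.232) [heading=120, draw]
  -- iteration 5/5 --
  PD: pen down
  LT 30: heading 120 -> 150
  BK 1: (-0.866,-3.232) -> (0,-3.732) [heading=150, draw]
]
Final: pos=(0,-3.732), heading=150, 5 segment(s) drawn

Segment endpoints: x in {-1.366, -0.866, -0.866, 0, 0}, y in {-3.732, -3.232, -2.366, -1.366, -0.5, 0}
xmin=-1.366, ymin=-3.732, xmax=0, ymax=0

Answer: -1.366 -3.732 0 0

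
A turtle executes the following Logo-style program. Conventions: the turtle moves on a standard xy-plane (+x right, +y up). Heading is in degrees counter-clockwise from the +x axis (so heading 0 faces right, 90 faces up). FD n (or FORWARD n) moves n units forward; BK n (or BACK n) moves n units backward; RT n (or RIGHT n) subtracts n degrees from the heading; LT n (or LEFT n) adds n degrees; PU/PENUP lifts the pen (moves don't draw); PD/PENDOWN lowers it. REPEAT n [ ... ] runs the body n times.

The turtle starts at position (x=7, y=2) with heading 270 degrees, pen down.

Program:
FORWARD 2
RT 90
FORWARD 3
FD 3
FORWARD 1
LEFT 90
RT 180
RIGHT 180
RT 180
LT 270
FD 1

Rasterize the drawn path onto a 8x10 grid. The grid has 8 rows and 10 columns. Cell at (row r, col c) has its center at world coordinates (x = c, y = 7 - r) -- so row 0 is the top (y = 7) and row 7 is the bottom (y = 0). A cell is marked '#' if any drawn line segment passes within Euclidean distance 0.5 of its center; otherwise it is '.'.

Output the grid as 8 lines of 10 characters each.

Segment 0: (7,2) -> (7,0)
Segment 1: (7,0) -> (4,0)
Segment 2: (4,0) -> (1,0)
Segment 3: (1,0) -> (0,0)
Segment 4: (0,0) -> (1,0)

Answer: ..........
..........
..........
..........
..........
.......#..
.......#..
########..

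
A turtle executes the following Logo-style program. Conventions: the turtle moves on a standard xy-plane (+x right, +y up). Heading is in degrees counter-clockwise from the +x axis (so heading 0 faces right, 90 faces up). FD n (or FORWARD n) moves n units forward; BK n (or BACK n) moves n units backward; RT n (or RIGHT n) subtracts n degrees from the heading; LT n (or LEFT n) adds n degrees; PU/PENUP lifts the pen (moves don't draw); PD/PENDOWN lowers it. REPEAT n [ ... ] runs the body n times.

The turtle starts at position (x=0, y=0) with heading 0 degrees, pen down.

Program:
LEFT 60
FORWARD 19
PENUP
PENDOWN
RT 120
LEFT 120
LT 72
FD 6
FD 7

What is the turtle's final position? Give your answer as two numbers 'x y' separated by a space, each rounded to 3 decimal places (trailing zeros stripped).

Answer: 0.801 26.115

Derivation:
Executing turtle program step by step:
Start: pos=(0,0), heading=0, pen down
LT 60: heading 0 -> 60
FD 19: (0,0) -> (9.5,16.454) [heading=60, draw]
PU: pen up
PD: pen down
RT 120: heading 60 -> 300
LT 120: heading 300 -> 60
LT 72: heading 60 -> 132
FD 6: (9.5,16.454) -> (5.485,20.913) [heading=132, draw]
FD 7: (5.485,20.913) -> (0.801,26.115) [heading=132, draw]
Final: pos=(0.801,26.115), heading=132, 3 segment(s) drawn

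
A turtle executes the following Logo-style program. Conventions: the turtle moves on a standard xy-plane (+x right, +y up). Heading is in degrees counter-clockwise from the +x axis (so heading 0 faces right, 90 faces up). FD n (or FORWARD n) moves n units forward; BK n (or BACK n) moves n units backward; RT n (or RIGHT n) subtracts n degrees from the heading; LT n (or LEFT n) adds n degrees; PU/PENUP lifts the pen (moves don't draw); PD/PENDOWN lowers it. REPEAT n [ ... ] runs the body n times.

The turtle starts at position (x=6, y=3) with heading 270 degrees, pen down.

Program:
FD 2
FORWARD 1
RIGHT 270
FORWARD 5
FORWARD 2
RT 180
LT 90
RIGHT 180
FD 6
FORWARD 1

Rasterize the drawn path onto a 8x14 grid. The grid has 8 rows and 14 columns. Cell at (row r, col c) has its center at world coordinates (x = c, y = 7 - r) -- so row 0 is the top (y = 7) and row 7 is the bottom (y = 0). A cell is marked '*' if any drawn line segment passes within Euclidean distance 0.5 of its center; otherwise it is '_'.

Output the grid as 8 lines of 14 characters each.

Segment 0: (6,3) -> (6,1)
Segment 1: (6,1) -> (6,0)
Segment 2: (6,0) -> (11,0)
Segment 3: (11,0) -> (13,0)
Segment 4: (13,0) -> (13,6)
Segment 5: (13,6) -> (13,7)

Answer: _____________*
_____________*
_____________*
_____________*
______*______*
______*______*
______*______*
______********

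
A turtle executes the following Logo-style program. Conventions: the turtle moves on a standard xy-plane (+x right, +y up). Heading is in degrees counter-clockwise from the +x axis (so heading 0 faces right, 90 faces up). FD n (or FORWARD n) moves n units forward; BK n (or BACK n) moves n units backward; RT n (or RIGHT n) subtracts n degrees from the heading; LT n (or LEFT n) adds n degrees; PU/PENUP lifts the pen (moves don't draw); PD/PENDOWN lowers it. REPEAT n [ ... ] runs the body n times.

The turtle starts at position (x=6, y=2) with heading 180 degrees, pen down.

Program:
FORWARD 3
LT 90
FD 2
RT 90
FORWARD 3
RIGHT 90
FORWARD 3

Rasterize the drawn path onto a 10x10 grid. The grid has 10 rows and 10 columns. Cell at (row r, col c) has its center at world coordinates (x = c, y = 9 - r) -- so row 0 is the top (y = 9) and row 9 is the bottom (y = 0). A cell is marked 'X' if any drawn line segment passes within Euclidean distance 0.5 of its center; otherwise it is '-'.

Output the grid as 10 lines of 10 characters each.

Answer: ----------
----------
----------
----------
----------
----------
X---------
X--XXXX---
X--X------
XXXX------

Derivation:
Segment 0: (6,2) -> (3,2)
Segment 1: (3,2) -> (3,0)
Segment 2: (3,0) -> (-0,0)
Segment 3: (-0,0) -> (-0,3)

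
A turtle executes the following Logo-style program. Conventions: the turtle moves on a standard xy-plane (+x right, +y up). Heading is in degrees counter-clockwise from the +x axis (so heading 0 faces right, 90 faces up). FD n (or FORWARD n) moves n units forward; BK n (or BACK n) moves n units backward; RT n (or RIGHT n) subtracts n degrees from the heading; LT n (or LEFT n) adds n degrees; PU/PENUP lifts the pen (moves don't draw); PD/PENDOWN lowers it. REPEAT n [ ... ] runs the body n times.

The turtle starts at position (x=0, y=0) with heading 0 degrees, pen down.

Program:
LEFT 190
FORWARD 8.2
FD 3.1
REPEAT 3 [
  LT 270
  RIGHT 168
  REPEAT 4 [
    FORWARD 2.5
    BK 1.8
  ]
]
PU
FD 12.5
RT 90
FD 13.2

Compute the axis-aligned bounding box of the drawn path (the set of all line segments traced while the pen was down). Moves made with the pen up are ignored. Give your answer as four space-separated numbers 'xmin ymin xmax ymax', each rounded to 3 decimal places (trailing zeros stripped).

Executing turtle program step by step:
Start: pos=(0,0), heading=0, pen down
LT 190: heading 0 -> 190
FD 8.2: (0,0) -> (-8.075,-1.424) [heading=190, draw]
FD 3.1: (-8.075,-1.424) -> (-11.128,-1.962) [heading=190, draw]
REPEAT 3 [
  -- iteration 1/3 --
  LT 270: heading 190 -> 100
  RT 168: heading 100 -> 292
  REPEAT 4 [
    -- iteration 1/4 --
    FD 2.5: (-11.128,-1.962) -> (-10.192,-4.28) [heading=292, draw]
    BK 1.8: (-10.192,-4.28) -> (-10.866,-2.611) [heading=292, draw]
    -- iteration 2/4 --
    FD 2.5: (-10.866,-2.611) -> (-9.93,-4.929) [heading=292, draw]
    BK 1.8: (-9.93,-4.929) -> (-10.604,-3.26) [heading=292, draw]
    -- iteration 3/4 --
    FD 2.5: (-10.604,-3.26) -> (-9.667,-5.578) [heading=292, draw]
    BK 1.8: (-9.667,-5.578) -> (-10.342,-3.909) [heading=292, draw]
    -- iteration 4/4 --
    FD 2.5: (-10.342,-3.909) -> (-9.405,-6.227) [heading=292, draw]
    BK 1.8: (-9.405,-6.227) -> (-10.079,-4.558) [heading=292, draw]
  ]
  -- iteration 2/3 --
  LT 270: heading 292 -> 202
  RT 168: heading 202 -> 34
  REPEAT 4 [
    -- iteration 1/4 --
    FD 2.5: (-10.079,-4.558) -> (-8.007,-3.16) [heading=34, draw]
    BK 1.8: (-8.007,-3.16) -> (-9.499,-4.167) [heading=34, draw]
    -- iteration 2/4 --
    FD 2.5: (-9.499,-4.167) -> (-7.427,-2.769) [heading=34, draw]
    BK 1.8: (-7.427,-2.769) -> (-8.919,-3.775) [heading=34, draw]
    -- iteration 3/4 --
    FD 2.5: (-8.919,-3.775) -> (-6.846,-2.377) [heading=34, draw]
    BK 1.8: (-6.846,-2.377) -> (-8.338,-3.384) [heading=34, draw]
    -- iteration 4/4 --
    FD 2.5: (-8.338,-3.384) -> (-6.266,-1.986) [heading=34, draw]
    BK 1.8: (-6.266,-1.986) -> (-7.758,-2.993) [heading=34, draw]
  ]
  -- iteration 3/3 --
  LT 270: heading 34 -> 304
  RT 168: heading 304 -> 136
  REPEAT 4 [
    -- iteration 1/4 --
    FD 2.5: (-7.758,-2.993) -> (-9.556,-1.256) [heading=136, draw]
    BK 1.8: (-9.556,-1.256) -> (-8.262,-2.506) [heading=136, draw]
    -- iteration 2/4 --
    FD 2.5: (-8.262,-2.506) -> (-10.06,-0.77) [heading=136, draw]
    BK 1.8: (-10.06,-0.77) -> (-8.765,-2.02) [heading=136, draw]
    -- iteration 3/4 --
    FD 2.5: (-8.765,-2.02) -> (-10.564,-0.283) [heading=136, draw]
    BK 1.8: (-10.564,-0.283) -> (-9.269,-1.534) [heading=136, draw]
    -- iteration 4/4 --
    FD 2.5: (-9.269,-1.534) -> (-11.067,0.203) [heading=136, draw]
    BK 1.8: (-11.067,0.203) -> (-9.772,-1.048) [heading=136, draw]
  ]
]
PU: pen up
FD 12.5: (-9.772,-1.048) -> (-18.764,7.636) [heading=136, move]
RT 90: heading 136 -> 46
FD 13.2: (-18.764,7.636) -> (-9.595,17.131) [heading=46, move]
Final: pos=(-9.595,17.131), heading=46, 26 segment(s) drawn

Segment endpoints: x in {-11.128, -11.067, -10.866, -10.604, -10.564, -10.342, -10.192, -10.079, -10.06, -9.93, -9.772, -9.667, -9.556, -9.499, -9.405, -9.269, -8.919, -8.765, -8.338, -8.262, -8.075, -8.007, -7.758, -7.427, -6.846, -6.266, 0}, y in {-6.227, -5.578, -4.929, -4.558, -4.28, -4.167, -3.909, -3.775, -3.384, -3.26, -3.16, -2.993, -2.769, -2.611, -2.506, -2.377, -2.02, -1.986, -1.962, -1.534, -1.424, -1.256, -1.048, -0.77, -0.283, 0, 0.203}
xmin=-11.128, ymin=-6.227, xmax=0, ymax=0.203

Answer: -11.128 -6.227 0 0.203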